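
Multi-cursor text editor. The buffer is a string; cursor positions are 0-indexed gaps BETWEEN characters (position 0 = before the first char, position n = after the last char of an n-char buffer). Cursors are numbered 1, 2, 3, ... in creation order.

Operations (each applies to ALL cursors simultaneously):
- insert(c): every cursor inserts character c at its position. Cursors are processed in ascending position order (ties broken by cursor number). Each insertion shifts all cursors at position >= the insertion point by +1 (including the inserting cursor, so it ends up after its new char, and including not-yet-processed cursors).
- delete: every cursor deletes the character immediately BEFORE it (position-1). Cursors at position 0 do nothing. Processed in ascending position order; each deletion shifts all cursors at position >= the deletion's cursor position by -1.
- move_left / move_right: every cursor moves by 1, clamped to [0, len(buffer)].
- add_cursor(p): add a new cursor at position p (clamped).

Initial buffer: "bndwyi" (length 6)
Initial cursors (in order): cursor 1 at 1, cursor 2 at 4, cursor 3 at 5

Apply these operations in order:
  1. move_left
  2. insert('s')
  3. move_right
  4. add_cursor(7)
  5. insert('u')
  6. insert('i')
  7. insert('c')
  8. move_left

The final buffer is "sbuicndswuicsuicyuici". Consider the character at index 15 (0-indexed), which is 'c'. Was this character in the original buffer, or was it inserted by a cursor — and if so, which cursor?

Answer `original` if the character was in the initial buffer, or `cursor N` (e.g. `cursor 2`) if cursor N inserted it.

After op 1 (move_left): buffer="bndwyi" (len 6), cursors c1@0 c2@3 c3@4, authorship ......
After op 2 (insert('s')): buffer="sbndswsyi" (len 9), cursors c1@1 c2@5 c3@7, authorship 1...2.3..
After op 3 (move_right): buffer="sbndswsyi" (len 9), cursors c1@2 c2@6 c3@8, authorship 1...2.3..
After op 4 (add_cursor(7)): buffer="sbndswsyi" (len 9), cursors c1@2 c2@6 c4@7 c3@8, authorship 1...2.3..
After op 5 (insert('u')): buffer="sbundswusuyui" (len 13), cursors c1@3 c2@8 c4@10 c3@12, authorship 1.1..2.234.3.
After op 6 (insert('i')): buffer="sbuindswuisuiyuii" (len 17), cursors c1@4 c2@10 c4@13 c3@16, authorship 1.11..2.22344.33.
After op 7 (insert('c')): buffer="sbuicndswuicsuicyuici" (len 21), cursors c1@5 c2@12 c4@16 c3@20, authorship 1.111..2.2223444.333.
After op 8 (move_left): buffer="sbuicndswuicsuicyuici" (len 21), cursors c1@4 c2@11 c4@15 c3@19, authorship 1.111..2.2223444.333.
Authorship (.=original, N=cursor N): 1 . 1 1 1 . . 2 . 2 2 2 3 4 4 4 . 3 3 3 .
Index 15: author = 4

Answer: cursor 4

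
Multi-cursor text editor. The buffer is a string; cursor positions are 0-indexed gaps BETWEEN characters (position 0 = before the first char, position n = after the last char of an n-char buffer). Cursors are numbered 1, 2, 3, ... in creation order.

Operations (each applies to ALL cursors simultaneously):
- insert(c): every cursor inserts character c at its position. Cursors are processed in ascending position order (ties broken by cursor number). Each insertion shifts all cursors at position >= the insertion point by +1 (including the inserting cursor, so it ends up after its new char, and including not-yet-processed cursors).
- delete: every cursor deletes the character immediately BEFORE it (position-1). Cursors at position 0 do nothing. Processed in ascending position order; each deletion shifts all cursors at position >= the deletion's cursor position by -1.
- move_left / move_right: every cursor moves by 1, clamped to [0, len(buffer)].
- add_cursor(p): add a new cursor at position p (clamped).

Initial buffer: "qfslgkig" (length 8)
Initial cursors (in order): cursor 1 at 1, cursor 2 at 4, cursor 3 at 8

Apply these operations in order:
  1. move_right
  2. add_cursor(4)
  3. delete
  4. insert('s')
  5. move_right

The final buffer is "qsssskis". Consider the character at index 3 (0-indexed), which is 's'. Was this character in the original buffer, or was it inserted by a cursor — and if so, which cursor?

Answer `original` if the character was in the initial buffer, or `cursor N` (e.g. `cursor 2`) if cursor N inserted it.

Answer: cursor 2

Derivation:
After op 1 (move_right): buffer="qfslgkig" (len 8), cursors c1@2 c2@5 c3@8, authorship ........
After op 2 (add_cursor(4)): buffer="qfslgkig" (len 8), cursors c1@2 c4@4 c2@5 c3@8, authorship ........
After op 3 (delete): buffer="qski" (len 4), cursors c1@1 c2@2 c4@2 c3@4, authorship ....
After op 4 (insert('s')): buffer="qsssskis" (len 8), cursors c1@2 c2@5 c4@5 c3@8, authorship .1.24..3
After op 5 (move_right): buffer="qsssskis" (len 8), cursors c1@3 c2@6 c4@6 c3@8, authorship .1.24..3
Authorship (.=original, N=cursor N): . 1 . 2 4 . . 3
Index 3: author = 2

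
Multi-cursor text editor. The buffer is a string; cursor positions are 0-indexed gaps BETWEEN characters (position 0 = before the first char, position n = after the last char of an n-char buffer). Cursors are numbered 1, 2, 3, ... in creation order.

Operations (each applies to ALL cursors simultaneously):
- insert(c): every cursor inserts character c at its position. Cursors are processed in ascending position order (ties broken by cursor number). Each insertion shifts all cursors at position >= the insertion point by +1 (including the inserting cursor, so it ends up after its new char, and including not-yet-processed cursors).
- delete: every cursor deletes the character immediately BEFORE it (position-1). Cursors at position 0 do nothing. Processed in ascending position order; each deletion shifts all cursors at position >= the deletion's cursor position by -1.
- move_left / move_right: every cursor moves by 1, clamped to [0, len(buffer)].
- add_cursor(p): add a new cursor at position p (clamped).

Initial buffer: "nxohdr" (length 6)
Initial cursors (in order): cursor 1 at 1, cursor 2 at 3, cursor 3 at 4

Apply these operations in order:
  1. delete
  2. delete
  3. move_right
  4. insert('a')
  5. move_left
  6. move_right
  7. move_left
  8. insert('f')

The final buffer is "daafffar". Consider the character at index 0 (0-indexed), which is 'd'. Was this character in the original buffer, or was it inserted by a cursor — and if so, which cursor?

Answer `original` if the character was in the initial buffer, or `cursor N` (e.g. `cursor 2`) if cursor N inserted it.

Answer: original

Derivation:
After op 1 (delete): buffer="xdr" (len 3), cursors c1@0 c2@1 c3@1, authorship ...
After op 2 (delete): buffer="dr" (len 2), cursors c1@0 c2@0 c3@0, authorship ..
After op 3 (move_right): buffer="dr" (len 2), cursors c1@1 c2@1 c3@1, authorship ..
After op 4 (insert('a')): buffer="daaar" (len 5), cursors c1@4 c2@4 c3@4, authorship .123.
After op 5 (move_left): buffer="daaar" (len 5), cursors c1@3 c2@3 c3@3, authorship .123.
After op 6 (move_right): buffer="daaar" (len 5), cursors c1@4 c2@4 c3@4, authorship .123.
After op 7 (move_left): buffer="daaar" (len 5), cursors c1@3 c2@3 c3@3, authorship .123.
After op 8 (insert('f')): buffer="daafffar" (len 8), cursors c1@6 c2@6 c3@6, authorship .121233.
Authorship (.=original, N=cursor N): . 1 2 1 2 3 3 .
Index 0: author = original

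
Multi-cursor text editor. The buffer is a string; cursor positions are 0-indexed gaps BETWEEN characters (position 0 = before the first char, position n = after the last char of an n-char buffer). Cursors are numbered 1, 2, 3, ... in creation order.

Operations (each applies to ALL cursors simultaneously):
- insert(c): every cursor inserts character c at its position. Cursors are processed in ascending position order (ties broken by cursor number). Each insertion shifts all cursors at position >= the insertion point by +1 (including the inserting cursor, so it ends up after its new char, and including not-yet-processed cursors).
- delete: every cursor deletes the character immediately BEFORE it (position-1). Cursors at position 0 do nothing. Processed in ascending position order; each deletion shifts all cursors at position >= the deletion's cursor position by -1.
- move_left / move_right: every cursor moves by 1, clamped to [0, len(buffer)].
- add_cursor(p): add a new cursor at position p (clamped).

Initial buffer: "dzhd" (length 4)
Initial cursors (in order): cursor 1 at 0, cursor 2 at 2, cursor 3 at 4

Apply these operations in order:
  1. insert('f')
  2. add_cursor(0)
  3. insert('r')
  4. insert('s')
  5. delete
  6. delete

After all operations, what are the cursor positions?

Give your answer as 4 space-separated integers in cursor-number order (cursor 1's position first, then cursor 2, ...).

Answer: 1 4 7 0

Derivation:
After op 1 (insert('f')): buffer="fdzfhdf" (len 7), cursors c1@1 c2@4 c3@7, authorship 1..2..3
After op 2 (add_cursor(0)): buffer="fdzfhdf" (len 7), cursors c4@0 c1@1 c2@4 c3@7, authorship 1..2..3
After op 3 (insert('r')): buffer="rfrdzfrhdfr" (len 11), cursors c4@1 c1@3 c2@7 c3@11, authorship 411..22..33
After op 4 (insert('s')): buffer="rsfrsdzfrshdfrs" (len 15), cursors c4@2 c1@5 c2@10 c3@15, authorship 44111..222..333
After op 5 (delete): buffer="rfrdzfrhdfr" (len 11), cursors c4@1 c1@3 c2@7 c3@11, authorship 411..22..33
After op 6 (delete): buffer="fdzfhdf" (len 7), cursors c4@0 c1@1 c2@4 c3@7, authorship 1..2..3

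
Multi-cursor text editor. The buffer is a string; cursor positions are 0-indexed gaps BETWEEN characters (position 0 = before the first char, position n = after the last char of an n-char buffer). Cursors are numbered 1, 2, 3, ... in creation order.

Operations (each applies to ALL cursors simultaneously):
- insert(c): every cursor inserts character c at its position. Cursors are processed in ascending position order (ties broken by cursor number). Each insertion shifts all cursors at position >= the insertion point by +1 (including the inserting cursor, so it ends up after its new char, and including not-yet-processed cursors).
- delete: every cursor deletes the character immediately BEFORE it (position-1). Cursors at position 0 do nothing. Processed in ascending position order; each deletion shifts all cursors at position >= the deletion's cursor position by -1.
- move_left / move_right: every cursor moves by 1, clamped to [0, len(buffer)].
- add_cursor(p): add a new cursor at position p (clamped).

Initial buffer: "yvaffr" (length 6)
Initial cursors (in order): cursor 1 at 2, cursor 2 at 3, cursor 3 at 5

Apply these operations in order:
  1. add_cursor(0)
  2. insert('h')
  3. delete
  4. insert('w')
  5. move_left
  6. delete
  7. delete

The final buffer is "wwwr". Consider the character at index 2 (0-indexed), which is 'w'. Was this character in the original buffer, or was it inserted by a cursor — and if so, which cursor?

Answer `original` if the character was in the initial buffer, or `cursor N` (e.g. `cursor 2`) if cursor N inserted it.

After op 1 (add_cursor(0)): buffer="yvaffr" (len 6), cursors c4@0 c1@2 c2@3 c3@5, authorship ......
After op 2 (insert('h')): buffer="hyvhahffhr" (len 10), cursors c4@1 c1@4 c2@6 c3@9, authorship 4..1.2..3.
After op 3 (delete): buffer="yvaffr" (len 6), cursors c4@0 c1@2 c2@3 c3@5, authorship ......
After op 4 (insert('w')): buffer="wyvwawffwr" (len 10), cursors c4@1 c1@4 c2@6 c3@9, authorship 4..1.2..3.
After op 5 (move_left): buffer="wyvwawffwr" (len 10), cursors c4@0 c1@3 c2@5 c3@8, authorship 4..1.2..3.
After op 6 (delete): buffer="wywwfwr" (len 7), cursors c4@0 c1@2 c2@3 c3@5, authorship 4.12.3.
After op 7 (delete): buffer="wwwr" (len 4), cursors c4@0 c1@1 c2@1 c3@2, authorship 423.
Authorship (.=original, N=cursor N): 4 2 3 .
Index 2: author = 3

Answer: cursor 3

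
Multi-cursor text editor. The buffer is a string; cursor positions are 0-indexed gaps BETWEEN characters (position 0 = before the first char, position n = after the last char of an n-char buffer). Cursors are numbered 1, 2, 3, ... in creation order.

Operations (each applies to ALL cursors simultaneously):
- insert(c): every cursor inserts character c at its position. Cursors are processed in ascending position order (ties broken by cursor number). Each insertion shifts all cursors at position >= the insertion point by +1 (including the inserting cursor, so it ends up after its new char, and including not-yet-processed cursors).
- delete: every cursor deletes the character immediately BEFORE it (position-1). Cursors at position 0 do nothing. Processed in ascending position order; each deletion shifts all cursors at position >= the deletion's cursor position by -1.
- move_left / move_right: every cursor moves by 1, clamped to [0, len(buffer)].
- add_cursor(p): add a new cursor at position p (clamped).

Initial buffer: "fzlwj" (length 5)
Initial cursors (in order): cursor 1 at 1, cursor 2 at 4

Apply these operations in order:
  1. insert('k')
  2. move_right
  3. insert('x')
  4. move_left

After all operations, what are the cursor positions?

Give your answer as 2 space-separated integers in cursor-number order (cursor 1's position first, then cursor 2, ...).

After op 1 (insert('k')): buffer="fkzlwkj" (len 7), cursors c1@2 c2@6, authorship .1...2.
After op 2 (move_right): buffer="fkzlwkj" (len 7), cursors c1@3 c2@7, authorship .1...2.
After op 3 (insert('x')): buffer="fkzxlwkjx" (len 9), cursors c1@4 c2@9, authorship .1.1..2.2
After op 4 (move_left): buffer="fkzxlwkjx" (len 9), cursors c1@3 c2@8, authorship .1.1..2.2

Answer: 3 8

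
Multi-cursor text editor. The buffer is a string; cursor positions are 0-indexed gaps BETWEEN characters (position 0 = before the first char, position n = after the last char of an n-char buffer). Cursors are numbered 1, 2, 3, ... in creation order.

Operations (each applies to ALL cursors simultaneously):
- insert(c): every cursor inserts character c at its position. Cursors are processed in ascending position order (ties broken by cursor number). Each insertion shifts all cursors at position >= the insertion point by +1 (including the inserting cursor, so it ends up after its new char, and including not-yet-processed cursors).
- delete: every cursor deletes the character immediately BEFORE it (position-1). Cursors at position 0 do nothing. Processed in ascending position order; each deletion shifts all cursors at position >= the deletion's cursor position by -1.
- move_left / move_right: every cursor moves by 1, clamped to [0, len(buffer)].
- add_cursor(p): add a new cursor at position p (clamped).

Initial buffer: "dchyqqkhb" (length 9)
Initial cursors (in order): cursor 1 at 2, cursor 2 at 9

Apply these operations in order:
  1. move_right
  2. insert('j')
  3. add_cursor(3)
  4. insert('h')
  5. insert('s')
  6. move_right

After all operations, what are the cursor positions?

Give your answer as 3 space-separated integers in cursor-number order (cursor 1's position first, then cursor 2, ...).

Answer: 9 17 6

Derivation:
After op 1 (move_right): buffer="dchyqqkhb" (len 9), cursors c1@3 c2@9, authorship .........
After op 2 (insert('j')): buffer="dchjyqqkhbj" (len 11), cursors c1@4 c2@11, authorship ...1......2
After op 3 (add_cursor(3)): buffer="dchjyqqkhbj" (len 11), cursors c3@3 c1@4 c2@11, authorship ...1......2
After op 4 (insert('h')): buffer="dchhjhyqqkhbjh" (len 14), cursors c3@4 c1@6 c2@14, authorship ...311......22
After op 5 (insert('s')): buffer="dchhsjhsyqqkhbjhs" (len 17), cursors c3@5 c1@8 c2@17, authorship ...33111......222
After op 6 (move_right): buffer="dchhsjhsyqqkhbjhs" (len 17), cursors c3@6 c1@9 c2@17, authorship ...33111......222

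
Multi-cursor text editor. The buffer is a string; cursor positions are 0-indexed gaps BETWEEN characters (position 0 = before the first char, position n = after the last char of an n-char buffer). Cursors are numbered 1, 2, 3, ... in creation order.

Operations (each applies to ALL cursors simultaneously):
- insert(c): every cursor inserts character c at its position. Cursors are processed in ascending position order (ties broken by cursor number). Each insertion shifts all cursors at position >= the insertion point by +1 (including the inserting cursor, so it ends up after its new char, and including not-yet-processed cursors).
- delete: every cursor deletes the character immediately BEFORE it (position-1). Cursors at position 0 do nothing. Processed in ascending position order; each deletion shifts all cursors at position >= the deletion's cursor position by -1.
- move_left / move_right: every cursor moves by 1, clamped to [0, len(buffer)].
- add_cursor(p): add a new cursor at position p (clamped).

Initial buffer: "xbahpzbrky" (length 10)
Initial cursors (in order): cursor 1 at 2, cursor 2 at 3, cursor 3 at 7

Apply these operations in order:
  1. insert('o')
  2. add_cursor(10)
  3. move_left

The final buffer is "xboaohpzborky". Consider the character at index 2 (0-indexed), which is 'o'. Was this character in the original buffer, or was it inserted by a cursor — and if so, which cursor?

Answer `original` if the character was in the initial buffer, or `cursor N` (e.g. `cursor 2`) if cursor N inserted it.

Answer: cursor 1

Derivation:
After op 1 (insert('o')): buffer="xboaohpzborky" (len 13), cursors c1@3 c2@5 c3@10, authorship ..1.2....3...
After op 2 (add_cursor(10)): buffer="xboaohpzborky" (len 13), cursors c1@3 c2@5 c3@10 c4@10, authorship ..1.2....3...
After op 3 (move_left): buffer="xboaohpzborky" (len 13), cursors c1@2 c2@4 c3@9 c4@9, authorship ..1.2....3...
Authorship (.=original, N=cursor N): . . 1 . 2 . . . . 3 . . .
Index 2: author = 1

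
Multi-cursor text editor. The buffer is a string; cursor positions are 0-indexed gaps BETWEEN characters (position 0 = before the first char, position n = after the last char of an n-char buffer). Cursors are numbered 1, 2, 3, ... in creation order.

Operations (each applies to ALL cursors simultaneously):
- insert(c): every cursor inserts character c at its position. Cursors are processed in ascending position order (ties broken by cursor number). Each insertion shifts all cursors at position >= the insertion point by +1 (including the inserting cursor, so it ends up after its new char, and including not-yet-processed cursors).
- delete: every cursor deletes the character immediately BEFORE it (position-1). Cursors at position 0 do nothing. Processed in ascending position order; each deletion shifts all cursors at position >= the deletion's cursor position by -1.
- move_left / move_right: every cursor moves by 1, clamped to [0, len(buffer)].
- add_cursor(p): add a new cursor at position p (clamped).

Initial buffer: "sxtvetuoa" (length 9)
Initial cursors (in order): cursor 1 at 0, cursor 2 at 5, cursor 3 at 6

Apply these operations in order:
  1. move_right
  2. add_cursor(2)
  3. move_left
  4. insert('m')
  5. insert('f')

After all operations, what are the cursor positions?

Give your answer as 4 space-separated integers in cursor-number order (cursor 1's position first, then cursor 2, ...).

After op 1 (move_right): buffer="sxtvetuoa" (len 9), cursors c1@1 c2@6 c3@7, authorship .........
After op 2 (add_cursor(2)): buffer="sxtvetuoa" (len 9), cursors c1@1 c4@2 c2@6 c3@7, authorship .........
After op 3 (move_left): buffer="sxtvetuoa" (len 9), cursors c1@0 c4@1 c2@5 c3@6, authorship .........
After op 4 (insert('m')): buffer="msmxtvemtmuoa" (len 13), cursors c1@1 c4@3 c2@8 c3@10, authorship 1.4....2.3...
After op 5 (insert('f')): buffer="mfsmfxtvemftmfuoa" (len 17), cursors c1@2 c4@5 c2@11 c3@14, authorship 11.44....22.33...

Answer: 2 11 14 5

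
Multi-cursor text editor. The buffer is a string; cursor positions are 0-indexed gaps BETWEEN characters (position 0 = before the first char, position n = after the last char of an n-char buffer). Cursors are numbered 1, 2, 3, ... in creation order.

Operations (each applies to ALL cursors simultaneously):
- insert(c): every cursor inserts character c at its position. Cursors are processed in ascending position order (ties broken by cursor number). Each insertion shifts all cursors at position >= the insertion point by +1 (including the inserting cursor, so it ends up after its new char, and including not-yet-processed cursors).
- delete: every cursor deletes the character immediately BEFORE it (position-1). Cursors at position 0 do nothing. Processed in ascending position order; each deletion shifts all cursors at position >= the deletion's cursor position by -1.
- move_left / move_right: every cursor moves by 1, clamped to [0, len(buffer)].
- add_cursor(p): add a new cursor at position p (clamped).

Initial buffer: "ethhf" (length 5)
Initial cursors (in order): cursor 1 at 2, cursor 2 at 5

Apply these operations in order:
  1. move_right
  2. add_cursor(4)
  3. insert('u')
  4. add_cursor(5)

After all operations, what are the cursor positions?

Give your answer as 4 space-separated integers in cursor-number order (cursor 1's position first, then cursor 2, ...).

After op 1 (move_right): buffer="ethhf" (len 5), cursors c1@3 c2@5, authorship .....
After op 2 (add_cursor(4)): buffer="ethhf" (len 5), cursors c1@3 c3@4 c2@5, authorship .....
After op 3 (insert('u')): buffer="ethuhufu" (len 8), cursors c1@4 c3@6 c2@8, authorship ...1.3.2
After op 4 (add_cursor(5)): buffer="ethuhufu" (len 8), cursors c1@4 c4@5 c3@6 c2@8, authorship ...1.3.2

Answer: 4 8 6 5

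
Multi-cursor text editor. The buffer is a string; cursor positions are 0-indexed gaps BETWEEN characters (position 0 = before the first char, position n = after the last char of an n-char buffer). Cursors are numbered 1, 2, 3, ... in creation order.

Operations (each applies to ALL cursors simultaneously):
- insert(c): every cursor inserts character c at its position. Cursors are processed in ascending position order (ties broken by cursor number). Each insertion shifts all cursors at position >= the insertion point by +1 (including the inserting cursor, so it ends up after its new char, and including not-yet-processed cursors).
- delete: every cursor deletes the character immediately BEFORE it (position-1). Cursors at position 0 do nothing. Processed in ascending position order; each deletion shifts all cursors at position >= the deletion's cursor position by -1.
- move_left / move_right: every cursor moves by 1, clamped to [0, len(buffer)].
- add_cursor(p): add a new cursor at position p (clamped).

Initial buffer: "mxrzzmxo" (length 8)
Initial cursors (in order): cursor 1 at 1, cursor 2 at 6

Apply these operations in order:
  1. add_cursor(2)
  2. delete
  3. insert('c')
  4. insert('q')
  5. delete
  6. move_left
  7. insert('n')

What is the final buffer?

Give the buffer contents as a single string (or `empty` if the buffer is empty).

Answer: cnncrzzncxo

Derivation:
After op 1 (add_cursor(2)): buffer="mxrzzmxo" (len 8), cursors c1@1 c3@2 c2@6, authorship ........
After op 2 (delete): buffer="rzzxo" (len 5), cursors c1@0 c3@0 c2@3, authorship .....
After op 3 (insert('c')): buffer="ccrzzcxo" (len 8), cursors c1@2 c3@2 c2@6, authorship 13...2..
After op 4 (insert('q')): buffer="ccqqrzzcqxo" (len 11), cursors c1@4 c3@4 c2@9, authorship 1313...22..
After op 5 (delete): buffer="ccrzzcxo" (len 8), cursors c1@2 c3@2 c2@6, authorship 13...2..
After op 6 (move_left): buffer="ccrzzcxo" (len 8), cursors c1@1 c3@1 c2@5, authorship 13...2..
After op 7 (insert('n')): buffer="cnncrzzncxo" (len 11), cursors c1@3 c3@3 c2@8, authorship 1133...22..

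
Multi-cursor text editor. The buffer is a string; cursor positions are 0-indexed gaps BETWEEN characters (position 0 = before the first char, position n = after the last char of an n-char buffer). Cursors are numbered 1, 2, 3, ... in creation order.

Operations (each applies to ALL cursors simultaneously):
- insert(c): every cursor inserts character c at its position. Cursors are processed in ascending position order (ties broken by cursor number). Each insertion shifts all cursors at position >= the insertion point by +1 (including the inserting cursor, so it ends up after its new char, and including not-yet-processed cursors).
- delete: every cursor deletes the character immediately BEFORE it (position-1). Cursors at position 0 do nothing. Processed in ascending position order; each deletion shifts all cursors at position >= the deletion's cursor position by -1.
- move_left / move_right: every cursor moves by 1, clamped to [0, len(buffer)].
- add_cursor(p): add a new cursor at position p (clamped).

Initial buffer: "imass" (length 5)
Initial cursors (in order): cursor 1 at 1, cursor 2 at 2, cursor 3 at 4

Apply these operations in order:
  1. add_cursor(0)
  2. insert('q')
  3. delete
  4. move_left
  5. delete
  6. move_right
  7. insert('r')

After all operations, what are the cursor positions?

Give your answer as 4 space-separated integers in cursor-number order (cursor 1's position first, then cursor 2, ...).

Answer: 4 4 6 4

Derivation:
After op 1 (add_cursor(0)): buffer="imass" (len 5), cursors c4@0 c1@1 c2@2 c3@4, authorship .....
After op 2 (insert('q')): buffer="qiqmqasqs" (len 9), cursors c4@1 c1@3 c2@5 c3@8, authorship 4.1.2..3.
After op 3 (delete): buffer="imass" (len 5), cursors c4@0 c1@1 c2@2 c3@4, authorship .....
After op 4 (move_left): buffer="imass" (len 5), cursors c1@0 c4@0 c2@1 c3@3, authorship .....
After op 5 (delete): buffer="mss" (len 3), cursors c1@0 c2@0 c4@0 c3@1, authorship ...
After op 6 (move_right): buffer="mss" (len 3), cursors c1@1 c2@1 c4@1 c3@2, authorship ...
After op 7 (insert('r')): buffer="mrrrsrs" (len 7), cursors c1@4 c2@4 c4@4 c3@6, authorship .124.3.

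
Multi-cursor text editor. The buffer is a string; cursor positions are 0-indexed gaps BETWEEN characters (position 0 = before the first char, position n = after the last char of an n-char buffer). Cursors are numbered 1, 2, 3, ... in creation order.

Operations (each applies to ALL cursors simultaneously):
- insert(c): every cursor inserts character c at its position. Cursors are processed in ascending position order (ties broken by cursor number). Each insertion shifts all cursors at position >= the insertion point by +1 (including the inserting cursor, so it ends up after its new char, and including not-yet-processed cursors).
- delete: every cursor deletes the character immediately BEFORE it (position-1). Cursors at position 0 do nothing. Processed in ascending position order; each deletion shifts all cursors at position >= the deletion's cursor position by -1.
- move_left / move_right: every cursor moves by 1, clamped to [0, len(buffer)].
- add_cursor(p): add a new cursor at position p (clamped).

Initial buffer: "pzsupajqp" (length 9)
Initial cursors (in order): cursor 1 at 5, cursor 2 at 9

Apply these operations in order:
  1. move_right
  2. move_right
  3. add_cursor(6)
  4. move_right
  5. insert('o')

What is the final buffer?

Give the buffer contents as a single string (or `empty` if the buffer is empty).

After op 1 (move_right): buffer="pzsupajqp" (len 9), cursors c1@6 c2@9, authorship .........
After op 2 (move_right): buffer="pzsupajqp" (len 9), cursors c1@7 c2@9, authorship .........
After op 3 (add_cursor(6)): buffer="pzsupajqp" (len 9), cursors c3@6 c1@7 c2@9, authorship .........
After op 4 (move_right): buffer="pzsupajqp" (len 9), cursors c3@7 c1@8 c2@9, authorship .........
After op 5 (insert('o')): buffer="pzsupajoqopo" (len 12), cursors c3@8 c1@10 c2@12, authorship .......3.1.2

Answer: pzsupajoqopo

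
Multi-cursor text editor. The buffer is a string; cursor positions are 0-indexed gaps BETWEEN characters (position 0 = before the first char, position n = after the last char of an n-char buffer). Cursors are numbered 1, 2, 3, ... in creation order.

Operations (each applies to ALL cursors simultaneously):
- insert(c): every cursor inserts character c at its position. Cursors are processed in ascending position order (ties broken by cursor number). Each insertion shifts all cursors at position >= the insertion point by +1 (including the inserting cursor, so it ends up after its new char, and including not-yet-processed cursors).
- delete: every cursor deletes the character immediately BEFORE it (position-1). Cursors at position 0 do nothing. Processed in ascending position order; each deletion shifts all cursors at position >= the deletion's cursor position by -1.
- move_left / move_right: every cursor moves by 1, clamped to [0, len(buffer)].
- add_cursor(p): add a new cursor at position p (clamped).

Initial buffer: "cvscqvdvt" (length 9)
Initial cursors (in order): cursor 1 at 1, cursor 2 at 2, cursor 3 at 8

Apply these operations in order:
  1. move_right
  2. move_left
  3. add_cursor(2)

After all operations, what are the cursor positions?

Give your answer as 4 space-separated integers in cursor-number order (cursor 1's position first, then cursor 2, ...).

Answer: 1 2 8 2

Derivation:
After op 1 (move_right): buffer="cvscqvdvt" (len 9), cursors c1@2 c2@3 c3@9, authorship .........
After op 2 (move_left): buffer="cvscqvdvt" (len 9), cursors c1@1 c2@2 c3@8, authorship .........
After op 3 (add_cursor(2)): buffer="cvscqvdvt" (len 9), cursors c1@1 c2@2 c4@2 c3@8, authorship .........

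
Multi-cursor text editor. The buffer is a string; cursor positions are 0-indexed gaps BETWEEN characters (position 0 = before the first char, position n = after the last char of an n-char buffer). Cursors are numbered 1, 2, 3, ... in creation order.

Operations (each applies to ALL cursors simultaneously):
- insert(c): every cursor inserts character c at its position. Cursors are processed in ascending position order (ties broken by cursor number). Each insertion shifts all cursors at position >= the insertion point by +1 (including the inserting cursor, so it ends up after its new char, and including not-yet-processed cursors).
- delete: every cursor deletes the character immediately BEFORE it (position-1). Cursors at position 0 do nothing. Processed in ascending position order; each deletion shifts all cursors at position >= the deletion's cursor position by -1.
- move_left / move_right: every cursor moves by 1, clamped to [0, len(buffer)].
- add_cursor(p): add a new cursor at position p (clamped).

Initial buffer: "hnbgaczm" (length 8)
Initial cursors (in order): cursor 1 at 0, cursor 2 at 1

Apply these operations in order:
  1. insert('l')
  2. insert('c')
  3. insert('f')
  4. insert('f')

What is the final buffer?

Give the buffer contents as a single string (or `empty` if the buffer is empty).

After op 1 (insert('l')): buffer="lhlnbgaczm" (len 10), cursors c1@1 c2@3, authorship 1.2.......
After op 2 (insert('c')): buffer="lchlcnbgaczm" (len 12), cursors c1@2 c2@5, authorship 11.22.......
After op 3 (insert('f')): buffer="lcfhlcfnbgaczm" (len 14), cursors c1@3 c2@7, authorship 111.222.......
After op 4 (insert('f')): buffer="lcffhlcffnbgaczm" (len 16), cursors c1@4 c2@9, authorship 1111.2222.......

Answer: lcffhlcffnbgaczm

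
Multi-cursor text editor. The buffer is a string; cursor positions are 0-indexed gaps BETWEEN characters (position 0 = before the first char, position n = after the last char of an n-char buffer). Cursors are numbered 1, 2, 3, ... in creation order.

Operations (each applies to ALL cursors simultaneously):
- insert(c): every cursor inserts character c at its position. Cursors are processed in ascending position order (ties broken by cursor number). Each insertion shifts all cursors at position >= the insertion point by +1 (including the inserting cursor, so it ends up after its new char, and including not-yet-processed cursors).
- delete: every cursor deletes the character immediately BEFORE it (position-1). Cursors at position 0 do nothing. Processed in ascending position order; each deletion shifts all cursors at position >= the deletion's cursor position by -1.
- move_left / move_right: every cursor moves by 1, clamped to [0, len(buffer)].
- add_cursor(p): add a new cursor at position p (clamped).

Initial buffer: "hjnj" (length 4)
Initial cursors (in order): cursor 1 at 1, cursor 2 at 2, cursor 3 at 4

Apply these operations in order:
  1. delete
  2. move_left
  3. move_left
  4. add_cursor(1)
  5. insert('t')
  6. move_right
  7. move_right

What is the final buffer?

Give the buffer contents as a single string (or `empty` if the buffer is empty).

After op 1 (delete): buffer="n" (len 1), cursors c1@0 c2@0 c3@1, authorship .
After op 2 (move_left): buffer="n" (len 1), cursors c1@0 c2@0 c3@0, authorship .
After op 3 (move_left): buffer="n" (len 1), cursors c1@0 c2@0 c3@0, authorship .
After op 4 (add_cursor(1)): buffer="n" (len 1), cursors c1@0 c2@0 c3@0 c4@1, authorship .
After op 5 (insert('t')): buffer="tttnt" (len 5), cursors c1@3 c2@3 c3@3 c4@5, authorship 123.4
After op 6 (move_right): buffer="tttnt" (len 5), cursors c1@4 c2@4 c3@4 c4@5, authorship 123.4
After op 7 (move_right): buffer="tttnt" (len 5), cursors c1@5 c2@5 c3@5 c4@5, authorship 123.4

Answer: tttnt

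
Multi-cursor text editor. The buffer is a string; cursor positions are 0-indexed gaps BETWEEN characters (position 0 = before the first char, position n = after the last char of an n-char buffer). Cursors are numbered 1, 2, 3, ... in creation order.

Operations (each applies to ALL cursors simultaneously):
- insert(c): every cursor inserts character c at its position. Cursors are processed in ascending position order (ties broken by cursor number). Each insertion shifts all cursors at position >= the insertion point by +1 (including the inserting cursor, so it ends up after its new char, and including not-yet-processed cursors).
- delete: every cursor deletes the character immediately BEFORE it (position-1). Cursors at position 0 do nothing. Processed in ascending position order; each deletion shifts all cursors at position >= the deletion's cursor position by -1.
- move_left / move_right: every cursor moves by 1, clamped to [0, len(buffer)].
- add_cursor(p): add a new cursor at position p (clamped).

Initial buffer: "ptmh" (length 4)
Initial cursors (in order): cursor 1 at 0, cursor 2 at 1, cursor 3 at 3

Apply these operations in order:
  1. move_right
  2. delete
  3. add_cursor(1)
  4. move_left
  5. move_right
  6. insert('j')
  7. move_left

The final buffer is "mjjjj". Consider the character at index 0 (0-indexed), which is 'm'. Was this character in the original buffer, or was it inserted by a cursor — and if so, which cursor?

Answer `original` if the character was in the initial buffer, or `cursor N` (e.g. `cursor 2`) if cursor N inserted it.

After op 1 (move_right): buffer="ptmh" (len 4), cursors c1@1 c2@2 c3@4, authorship ....
After op 2 (delete): buffer="m" (len 1), cursors c1@0 c2@0 c3@1, authorship .
After op 3 (add_cursor(1)): buffer="m" (len 1), cursors c1@0 c2@0 c3@1 c4@1, authorship .
After op 4 (move_left): buffer="m" (len 1), cursors c1@0 c2@0 c3@0 c4@0, authorship .
After op 5 (move_right): buffer="m" (len 1), cursors c1@1 c2@1 c3@1 c4@1, authorship .
After op 6 (insert('j')): buffer="mjjjj" (len 5), cursors c1@5 c2@5 c3@5 c4@5, authorship .1234
After op 7 (move_left): buffer="mjjjj" (len 5), cursors c1@4 c2@4 c3@4 c4@4, authorship .1234
Authorship (.=original, N=cursor N): . 1 2 3 4
Index 0: author = original

Answer: original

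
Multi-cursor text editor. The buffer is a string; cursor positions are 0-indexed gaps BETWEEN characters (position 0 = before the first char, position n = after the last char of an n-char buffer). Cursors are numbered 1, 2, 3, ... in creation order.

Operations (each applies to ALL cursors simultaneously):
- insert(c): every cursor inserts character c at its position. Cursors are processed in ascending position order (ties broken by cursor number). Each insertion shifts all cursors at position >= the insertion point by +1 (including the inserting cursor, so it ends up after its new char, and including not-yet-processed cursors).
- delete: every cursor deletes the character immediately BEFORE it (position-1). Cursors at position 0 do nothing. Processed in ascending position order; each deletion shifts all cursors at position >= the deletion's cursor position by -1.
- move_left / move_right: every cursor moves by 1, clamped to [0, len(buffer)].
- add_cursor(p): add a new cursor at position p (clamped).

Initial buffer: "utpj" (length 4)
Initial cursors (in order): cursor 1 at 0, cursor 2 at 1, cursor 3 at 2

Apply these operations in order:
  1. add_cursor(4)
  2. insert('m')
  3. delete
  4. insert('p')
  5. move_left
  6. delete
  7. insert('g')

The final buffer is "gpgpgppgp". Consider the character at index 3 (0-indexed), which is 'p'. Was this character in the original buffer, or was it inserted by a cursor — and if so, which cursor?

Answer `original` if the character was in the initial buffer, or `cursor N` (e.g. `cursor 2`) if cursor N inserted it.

After op 1 (add_cursor(4)): buffer="utpj" (len 4), cursors c1@0 c2@1 c3@2 c4@4, authorship ....
After op 2 (insert('m')): buffer="mumtmpjm" (len 8), cursors c1@1 c2@3 c3@5 c4@8, authorship 1.2.3..4
After op 3 (delete): buffer="utpj" (len 4), cursors c1@0 c2@1 c3@2 c4@4, authorship ....
After op 4 (insert('p')): buffer="puptppjp" (len 8), cursors c1@1 c2@3 c3@5 c4@8, authorship 1.2.3..4
After op 5 (move_left): buffer="puptppjp" (len 8), cursors c1@0 c2@2 c3@4 c4@7, authorship 1.2.3..4
After op 6 (delete): buffer="ppppp" (len 5), cursors c1@0 c2@1 c3@2 c4@4, authorship 123.4
After op 7 (insert('g')): buffer="gpgpgppgp" (len 9), cursors c1@1 c2@3 c3@5 c4@8, authorship 112233.44
Authorship (.=original, N=cursor N): 1 1 2 2 3 3 . 4 4
Index 3: author = 2

Answer: cursor 2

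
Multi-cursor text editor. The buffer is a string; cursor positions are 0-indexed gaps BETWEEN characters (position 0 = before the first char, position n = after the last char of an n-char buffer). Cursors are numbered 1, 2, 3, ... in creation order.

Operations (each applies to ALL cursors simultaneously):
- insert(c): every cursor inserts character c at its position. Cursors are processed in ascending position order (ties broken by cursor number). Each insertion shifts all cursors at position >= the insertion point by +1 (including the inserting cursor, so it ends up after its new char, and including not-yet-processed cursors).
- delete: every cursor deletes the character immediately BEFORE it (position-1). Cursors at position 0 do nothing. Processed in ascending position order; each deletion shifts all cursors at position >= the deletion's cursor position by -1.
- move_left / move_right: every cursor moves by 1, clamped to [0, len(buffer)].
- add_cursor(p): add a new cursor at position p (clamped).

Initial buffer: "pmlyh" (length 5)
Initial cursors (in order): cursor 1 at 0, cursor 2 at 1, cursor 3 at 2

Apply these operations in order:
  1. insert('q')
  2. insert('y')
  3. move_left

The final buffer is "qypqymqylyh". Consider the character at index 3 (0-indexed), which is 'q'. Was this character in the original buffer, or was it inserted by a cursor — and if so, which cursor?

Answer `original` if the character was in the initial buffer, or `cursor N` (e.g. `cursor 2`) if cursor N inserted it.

After op 1 (insert('q')): buffer="qpqmqlyh" (len 8), cursors c1@1 c2@3 c3@5, authorship 1.2.3...
After op 2 (insert('y')): buffer="qypqymqylyh" (len 11), cursors c1@2 c2@5 c3@8, authorship 11.22.33...
After op 3 (move_left): buffer="qypqymqylyh" (len 11), cursors c1@1 c2@4 c3@7, authorship 11.22.33...
Authorship (.=original, N=cursor N): 1 1 . 2 2 . 3 3 . . .
Index 3: author = 2

Answer: cursor 2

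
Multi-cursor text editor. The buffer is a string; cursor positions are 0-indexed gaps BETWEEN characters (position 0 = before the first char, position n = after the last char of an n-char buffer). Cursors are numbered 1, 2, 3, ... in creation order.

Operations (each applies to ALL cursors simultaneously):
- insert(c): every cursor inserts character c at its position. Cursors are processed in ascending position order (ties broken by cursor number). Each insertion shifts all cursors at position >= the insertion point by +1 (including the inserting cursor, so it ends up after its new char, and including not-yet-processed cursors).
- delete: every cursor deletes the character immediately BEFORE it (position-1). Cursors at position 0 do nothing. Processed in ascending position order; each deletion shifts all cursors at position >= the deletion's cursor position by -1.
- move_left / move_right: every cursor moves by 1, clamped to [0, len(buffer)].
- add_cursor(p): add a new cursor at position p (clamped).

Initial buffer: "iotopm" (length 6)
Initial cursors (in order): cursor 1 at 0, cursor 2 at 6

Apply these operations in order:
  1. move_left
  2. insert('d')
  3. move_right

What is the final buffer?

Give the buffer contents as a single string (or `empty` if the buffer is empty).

Answer: diotopdm

Derivation:
After op 1 (move_left): buffer="iotopm" (len 6), cursors c1@0 c2@5, authorship ......
After op 2 (insert('d')): buffer="diotopdm" (len 8), cursors c1@1 c2@7, authorship 1.....2.
After op 3 (move_right): buffer="diotopdm" (len 8), cursors c1@2 c2@8, authorship 1.....2.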